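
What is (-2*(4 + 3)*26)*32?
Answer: -11648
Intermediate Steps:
(-2*(4 + 3)*26)*32 = (-2*7*26)*32 = -14*26*32 = -364*32 = -11648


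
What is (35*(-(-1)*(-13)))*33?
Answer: -15015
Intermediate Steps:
(35*(-(-1)*(-13)))*33 = (35*(-1*13))*33 = (35*(-13))*33 = -455*33 = -15015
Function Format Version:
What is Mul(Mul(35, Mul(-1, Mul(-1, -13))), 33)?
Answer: -15015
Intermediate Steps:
Mul(Mul(35, Mul(-1, Mul(-1, -13))), 33) = Mul(Mul(35, Mul(-1, 13)), 33) = Mul(Mul(35, -13), 33) = Mul(-455, 33) = -15015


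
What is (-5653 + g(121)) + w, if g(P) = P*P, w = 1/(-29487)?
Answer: 265029155/29487 ≈ 8988.0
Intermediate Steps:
w = -1/29487 ≈ -3.3913e-5
g(P) = P²
(-5653 + g(121)) + w = (-5653 + 121²) - 1/29487 = (-5653 + 14641) - 1/29487 = 8988 - 1/29487 = 265029155/29487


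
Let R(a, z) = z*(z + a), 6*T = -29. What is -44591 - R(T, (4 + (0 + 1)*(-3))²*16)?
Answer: -134309/3 ≈ -44770.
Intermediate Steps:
T = -29/6 (T = (⅙)*(-29) = -29/6 ≈ -4.8333)
R(a, z) = z*(a + z)
-44591 - R(T, (4 + (0 + 1)*(-3))²*16) = -44591 - (4 + (0 + 1)*(-3))²*16*(-29/6 + (4 + (0 + 1)*(-3))²*16) = -44591 - (4 + 1*(-3))²*16*(-29/6 + (4 + 1*(-3))²*16) = -44591 - (4 - 3)²*16*(-29/6 + (4 - 3)²*16) = -44591 - 1²*16*(-29/6 + 1²*16) = -44591 - 1*16*(-29/6 + 1*16) = -44591 - 16*(-29/6 + 16) = -44591 - 16*67/6 = -44591 - 1*536/3 = -44591 - 536/3 = -134309/3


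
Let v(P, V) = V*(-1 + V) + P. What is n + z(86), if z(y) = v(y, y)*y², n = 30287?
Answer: 54731103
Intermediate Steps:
v(P, V) = P + V*(-1 + V)
z(y) = y⁴ (z(y) = (y + y² - y)*y² = y²*y² = y⁴)
n + z(86) = 30287 + 86⁴ = 30287 + 54700816 = 54731103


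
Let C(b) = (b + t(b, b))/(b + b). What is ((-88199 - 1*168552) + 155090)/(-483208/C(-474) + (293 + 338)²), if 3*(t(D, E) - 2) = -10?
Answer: 72484293/403232983 ≈ 0.17976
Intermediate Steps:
t(D, E) = -4/3 (t(D, E) = 2 + (⅓)*(-10) = 2 - 10/3 = -4/3)
C(b) = (-4/3 + b)/(2*b) (C(b) = (b - 4/3)/(b + b) = (-4/3 + b)/((2*b)) = (-4/3 + b)*(1/(2*b)) = (-4/3 + b)/(2*b))
((-88199 - 1*168552) + 155090)/(-483208/C(-474) + (293 + 338)²) = ((-88199 - 1*168552) + 155090)/(-483208*(-2844/(-4 + 3*(-474))) + (293 + 338)²) = ((-88199 - 168552) + 155090)/(-483208*(-2844/(-4 - 1422)) + 631²) = (-256751 + 155090)/(-483208/((⅙)*(-1/474)*(-1426)) + 398161) = -101661/(-483208/713/1422 + 398161) = -101661/(-483208*1422/713 + 398161) = -101661/(-687121776/713 + 398161) = -101661/(-403232983/713) = -101661*(-713/403232983) = 72484293/403232983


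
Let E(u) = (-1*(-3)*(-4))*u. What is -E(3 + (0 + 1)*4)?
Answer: 84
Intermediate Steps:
E(u) = -12*u (E(u) = (3*(-4))*u = -12*u)
-E(3 + (0 + 1)*4) = -(-12)*(3 + (0 + 1)*4) = -(-12)*(3 + 1*4) = -(-12)*(3 + 4) = -(-12)*7 = -1*(-84) = 84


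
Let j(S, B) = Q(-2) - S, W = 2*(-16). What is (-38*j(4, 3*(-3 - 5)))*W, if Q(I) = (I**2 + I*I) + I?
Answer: 2432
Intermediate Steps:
W = -32
Q(I) = I + 2*I**2 (Q(I) = (I**2 + I**2) + I = 2*I**2 + I = I + 2*I**2)
j(S, B) = 6 - S (j(S, B) = -2*(1 + 2*(-2)) - S = -2*(1 - 4) - S = -2*(-3) - S = 6 - S)
(-38*j(4, 3*(-3 - 5)))*W = -38*(6 - 1*4)*(-32) = -38*(6 - 4)*(-32) = -38*2*(-32) = -76*(-32) = 2432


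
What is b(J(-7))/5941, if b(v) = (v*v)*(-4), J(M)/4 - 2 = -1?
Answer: -64/5941 ≈ -0.010773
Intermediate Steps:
J(M) = 4 (J(M) = 8 + 4*(-1) = 8 - 4 = 4)
b(v) = -4*v² (b(v) = v²*(-4) = -4*v²)
b(J(-7))/5941 = -4*4²/5941 = -4*16*(1/5941) = -64*1/5941 = -64/5941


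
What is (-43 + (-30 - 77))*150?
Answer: -22500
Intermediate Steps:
(-43 + (-30 - 77))*150 = (-43 - 107)*150 = -150*150 = -22500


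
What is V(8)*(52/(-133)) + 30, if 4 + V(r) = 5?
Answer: 3938/133 ≈ 29.609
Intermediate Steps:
V(r) = 1 (V(r) = -4 + 5 = 1)
V(8)*(52/(-133)) + 30 = 1*(52/(-133)) + 30 = 1*(52*(-1/133)) + 30 = 1*(-52/133) + 30 = -52/133 + 30 = 3938/133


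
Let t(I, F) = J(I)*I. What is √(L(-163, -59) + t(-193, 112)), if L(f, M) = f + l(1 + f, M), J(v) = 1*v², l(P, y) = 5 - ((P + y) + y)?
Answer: I*√7188935 ≈ 2681.2*I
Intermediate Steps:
l(P, y) = 5 - P - 2*y (l(P, y) = 5 - (P + 2*y) = 5 + (-P - 2*y) = 5 - P - 2*y)
J(v) = v²
L(f, M) = 4 - 2*M (L(f, M) = f + (5 - (1 + f) - 2*M) = f + (5 + (-1 - f) - 2*M) = f + (4 - f - 2*M) = 4 - 2*M)
t(I, F) = I³ (t(I, F) = I²*I = I³)
√(L(-163, -59) + t(-193, 112)) = √((4 - 2*(-59)) + (-193)³) = √((4 + 118) - 7189057) = √(122 - 7189057) = √(-7188935) = I*√7188935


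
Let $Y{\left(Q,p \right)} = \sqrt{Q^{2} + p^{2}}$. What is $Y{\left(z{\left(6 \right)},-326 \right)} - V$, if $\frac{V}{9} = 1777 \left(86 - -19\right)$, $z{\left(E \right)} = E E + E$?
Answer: $-1679265 + 2 \sqrt{27010} \approx -1.6789 \cdot 10^{6}$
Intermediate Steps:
$z{\left(E \right)} = E + E^{2}$ ($z{\left(E \right)} = E^{2} + E = E + E^{2}$)
$V = 1679265$ ($V = 9 \cdot 1777 \left(86 - -19\right) = 9 \cdot 1777 \left(86 + 19\right) = 9 \cdot 1777 \cdot 105 = 9 \cdot 186585 = 1679265$)
$Y{\left(z{\left(6 \right)},-326 \right)} - V = \sqrt{\left(6 \left(1 + 6\right)\right)^{2} + \left(-326\right)^{2}} - 1679265 = \sqrt{\left(6 \cdot 7\right)^{2} + 106276} - 1679265 = \sqrt{42^{2} + 106276} - 1679265 = \sqrt{1764 + 106276} - 1679265 = \sqrt{108040} - 1679265 = 2 \sqrt{27010} - 1679265 = -1679265 + 2 \sqrt{27010}$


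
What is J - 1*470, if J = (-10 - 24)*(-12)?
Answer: -62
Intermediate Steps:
J = 408 (J = -34*(-12) = 408)
J - 1*470 = 408 - 1*470 = 408 - 470 = -62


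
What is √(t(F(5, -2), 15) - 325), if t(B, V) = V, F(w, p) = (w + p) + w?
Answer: I*√310 ≈ 17.607*I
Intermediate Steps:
F(w, p) = p + 2*w (F(w, p) = (p + w) + w = p + 2*w)
√(t(F(5, -2), 15) - 325) = √(15 - 325) = √(-310) = I*√310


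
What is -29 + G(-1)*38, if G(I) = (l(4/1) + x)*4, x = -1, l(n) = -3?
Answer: -637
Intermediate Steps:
G(I) = -16 (G(I) = (-3 - 1)*4 = -4*4 = -16)
-29 + G(-1)*38 = -29 - 16*38 = -29 - 608 = -637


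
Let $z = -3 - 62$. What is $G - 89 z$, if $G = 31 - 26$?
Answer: $5790$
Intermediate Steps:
$G = 5$ ($G = 31 - 26 = 5$)
$z = -65$ ($z = -3 - 62 = -65$)
$G - 89 z = 5 - -5785 = 5 + 5785 = 5790$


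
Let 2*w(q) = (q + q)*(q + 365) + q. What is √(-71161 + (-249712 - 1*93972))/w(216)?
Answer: I*√414845/125604 ≈ 0.0051279*I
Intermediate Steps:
w(q) = q/2 + q*(365 + q) (w(q) = ((q + q)*(q + 365) + q)/2 = ((2*q)*(365 + q) + q)/2 = (2*q*(365 + q) + q)/2 = (q + 2*q*(365 + q))/2 = q/2 + q*(365 + q))
√(-71161 + (-249712 - 1*93972))/w(216) = √(-71161 + (-249712 - 1*93972))/(((½)*216*(731 + 2*216))) = √(-71161 + (-249712 - 93972))/(((½)*216*(731 + 432))) = √(-71161 - 343684)/(((½)*216*1163)) = √(-414845)/125604 = (I*√414845)*(1/125604) = I*√414845/125604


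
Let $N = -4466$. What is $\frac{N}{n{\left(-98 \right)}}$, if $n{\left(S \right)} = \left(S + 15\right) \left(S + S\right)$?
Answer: $- \frac{319}{1162} \approx -0.27453$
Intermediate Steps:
$n{\left(S \right)} = 2 S \left(15 + S\right)$ ($n{\left(S \right)} = \left(15 + S\right) 2 S = 2 S \left(15 + S\right)$)
$\frac{N}{n{\left(-98 \right)}} = - \frac{4466}{2 \left(-98\right) \left(15 - 98\right)} = - \frac{4466}{2 \left(-98\right) \left(-83\right)} = - \frac{4466}{16268} = \left(-4466\right) \frac{1}{16268} = - \frac{319}{1162}$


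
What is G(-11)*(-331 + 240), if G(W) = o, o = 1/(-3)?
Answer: 91/3 ≈ 30.333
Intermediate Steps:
o = -⅓ ≈ -0.33333
G(W) = -⅓
G(-11)*(-331 + 240) = -(-331 + 240)/3 = -⅓*(-91) = 91/3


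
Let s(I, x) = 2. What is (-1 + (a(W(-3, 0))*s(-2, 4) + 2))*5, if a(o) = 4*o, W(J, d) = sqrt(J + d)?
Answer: 5 + 40*I*sqrt(3) ≈ 5.0 + 69.282*I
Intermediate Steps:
(-1 + (a(W(-3, 0))*s(-2, 4) + 2))*5 = (-1 + ((4*sqrt(-3 + 0))*2 + 2))*5 = (-1 + ((4*sqrt(-3))*2 + 2))*5 = (-1 + ((4*(I*sqrt(3)))*2 + 2))*5 = (-1 + ((4*I*sqrt(3))*2 + 2))*5 = (-1 + (8*I*sqrt(3) + 2))*5 = (-1 + (2 + 8*I*sqrt(3)))*5 = (1 + 8*I*sqrt(3))*5 = 5 + 40*I*sqrt(3)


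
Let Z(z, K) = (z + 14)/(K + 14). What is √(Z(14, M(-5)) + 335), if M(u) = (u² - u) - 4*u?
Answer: √5367/4 ≈ 18.315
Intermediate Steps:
M(u) = u² - 5*u
Z(z, K) = (14 + z)/(14 + K)
√(Z(14, M(-5)) + 335) = √((14 + 14)/(14 - 5*(-5 - 5)) + 335) = √(28/(14 - 5*(-10)) + 335) = √(28/(14 + 50) + 335) = √(28/64 + 335) = √((1/64)*28 + 335) = √(7/16 + 335) = √(5367/16) = √5367/4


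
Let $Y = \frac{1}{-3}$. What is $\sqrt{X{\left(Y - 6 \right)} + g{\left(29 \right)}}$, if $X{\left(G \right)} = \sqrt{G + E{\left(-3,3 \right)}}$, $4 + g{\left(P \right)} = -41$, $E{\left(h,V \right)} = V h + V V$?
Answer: $\frac{\sqrt{-405 + 3 i \sqrt{57}}}{3} \approx 0.1875 + 6.7108 i$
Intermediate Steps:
$Y = - \frac{1}{3} \approx -0.33333$
$E{\left(h,V \right)} = V^{2} + V h$ ($E{\left(h,V \right)} = V h + V^{2} = V^{2} + V h$)
$g{\left(P \right)} = -45$ ($g{\left(P \right)} = -4 - 41 = -45$)
$X{\left(G \right)} = \sqrt{G}$ ($X{\left(G \right)} = \sqrt{G + 3 \left(3 - 3\right)} = \sqrt{G + 3 \cdot 0} = \sqrt{G + 0} = \sqrt{G}$)
$\sqrt{X{\left(Y - 6 \right)} + g{\left(29 \right)}} = \sqrt{\sqrt{- \frac{1}{3} - 6} - 45} = \sqrt{\sqrt{- \frac{19}{3}} - 45} = \sqrt{\frac{i \sqrt{57}}{3} - 45} = \sqrt{-45 + \frac{i \sqrt{57}}{3}}$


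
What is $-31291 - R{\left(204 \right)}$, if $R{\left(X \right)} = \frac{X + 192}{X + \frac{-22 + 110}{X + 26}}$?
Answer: $- \frac{183877301}{5876} \approx -31293.0$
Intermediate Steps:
$R{\left(X \right)} = \frac{192 + X}{X + \frac{88}{26 + X}}$
$-31291 - R{\left(204 \right)} = -31291 - \frac{4992 + 204^{2} + 218 \cdot 204}{88 + 204^{2} + 26 \cdot 204} = -31291 - \frac{4992 + 41616 + 44472}{88 + 41616 + 5304} = -31291 - \frac{1}{47008} \cdot 91080 = -31291 - \frac{11385}{5876} = - \frac{183877301}{5876}$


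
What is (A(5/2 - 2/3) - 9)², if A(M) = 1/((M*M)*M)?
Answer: 138368169/1771561 ≈ 78.105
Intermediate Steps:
A(M) = M⁻³ (A(M) = 1/(M²*M) = 1/M³ = M⁻³)
(A(5/2 - 2/3) - 9)² = ((5/2 - 2/3)⁻³ - 9)² = ((5*(½) - 2*⅓)⁻³ - 9)² = ((5/2 - ⅔)⁻³ - 9)² = ((11/6)⁻³ - 9)² = (216/1331 - 9)² = (-11763/1331)² = 138368169/1771561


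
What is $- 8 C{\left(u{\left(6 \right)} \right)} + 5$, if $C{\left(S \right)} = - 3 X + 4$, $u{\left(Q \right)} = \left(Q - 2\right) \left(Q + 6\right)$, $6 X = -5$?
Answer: $-47$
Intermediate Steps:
$X = - \frac{5}{6}$ ($X = \frac{1}{6} \left(-5\right) = - \frac{5}{6} \approx -0.83333$)
$u{\left(Q \right)} = \left(-2 + Q\right) \left(6 + Q\right)$
$C{\left(S \right)} = \frac{13}{2}$ ($C{\left(S \right)} = \left(-3\right) \left(- \frac{5}{6}\right) + 4 = \frac{5}{2} + 4 = \frac{13}{2}$)
$- 8 C{\left(u{\left(6 \right)} \right)} + 5 = \left(-8\right) \frac{13}{2} + 5 = -52 + 5 = -47$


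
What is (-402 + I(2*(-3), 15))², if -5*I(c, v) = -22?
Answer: 3952144/25 ≈ 1.5809e+5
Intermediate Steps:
I(c, v) = 22/5 (I(c, v) = -⅕*(-22) = 22/5)
(-402 + I(2*(-3), 15))² = (-402 + 22/5)² = (-1988/5)² = 3952144/25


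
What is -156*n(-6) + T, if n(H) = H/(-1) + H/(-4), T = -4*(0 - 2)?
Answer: -1162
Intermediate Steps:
T = 8 (T = -4*(-2) = 8)
n(H) = -5*H/4 (n(H) = H*(-1) + H*(-1/4) = -H - H/4 = -5*H/4)
-156*n(-6) + T = -(-195)*(-6) + 8 = -156*15/2 + 8 = -1170 + 8 = -1162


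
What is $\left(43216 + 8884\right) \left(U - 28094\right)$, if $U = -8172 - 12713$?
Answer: $-2551805900$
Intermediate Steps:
$U = -20885$
$\left(43216 + 8884\right) \left(U - 28094\right) = \left(43216 + 8884\right) \left(-20885 - 28094\right) = 52100 \left(-48979\right) = -2551805900$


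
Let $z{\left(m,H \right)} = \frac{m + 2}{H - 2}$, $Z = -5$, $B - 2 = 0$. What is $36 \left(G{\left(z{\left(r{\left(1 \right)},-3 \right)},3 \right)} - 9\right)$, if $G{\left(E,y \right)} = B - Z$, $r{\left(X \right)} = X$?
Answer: $-72$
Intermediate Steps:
$B = 2$ ($B = 2 + 0 = 2$)
$z{\left(m,H \right)} = \frac{2 + m}{-2 + H}$
$G{\left(E,y \right)} = 7$ ($G{\left(E,y \right)} = 2 - -5 = 2 + 5 = 7$)
$36 \left(G{\left(z{\left(r{\left(1 \right)},-3 \right)},3 \right)} - 9\right) = 36 \left(7 - 9\right) = 36 \left(-2\right) = -72$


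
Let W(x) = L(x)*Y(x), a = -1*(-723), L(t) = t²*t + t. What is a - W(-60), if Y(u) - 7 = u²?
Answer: 779329143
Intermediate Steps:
Y(u) = 7 + u²
L(t) = t + t³ (L(t) = t³ + t = t + t³)
a = 723
W(x) = (7 + x²)*(x + x³) (W(x) = (x + x³)*(7 + x²) = (7 + x²)*(x + x³))
a - W(-60) = 723 - (-60)*(1 + (-60)²)*(7 + (-60)²) = 723 - (-60)*(1 + 3600)*(7 + 3600) = 723 - (-60)*3601*3607 = 723 - 1*(-779328420) = 723 + 779328420 = 779329143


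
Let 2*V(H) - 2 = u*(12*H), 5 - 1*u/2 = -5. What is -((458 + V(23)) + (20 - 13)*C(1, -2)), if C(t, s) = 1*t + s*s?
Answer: -3254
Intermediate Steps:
u = 20 (u = 10 - 2*(-5) = 10 + 10 = 20)
C(t, s) = t + s²
V(H) = 1 + 120*H (V(H) = 1 + (20*(12*H))/2 = 1 + (240*H)/2 = 1 + 120*H)
-((458 + V(23)) + (20 - 13)*C(1, -2)) = -((458 + (1 + 120*23)) + (20 - 13)*(1 + (-2)²)) = -((458 + (1 + 2760)) + 7*(1 + 4)) = -((458 + 2761) + 7*5) = -(3219 + 35) = -1*3254 = -3254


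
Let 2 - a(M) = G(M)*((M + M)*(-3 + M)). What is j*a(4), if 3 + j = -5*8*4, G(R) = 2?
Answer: 2282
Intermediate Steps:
a(M) = 2 - 4*M*(-3 + M) (a(M) = 2 - 2*(M + M)*(-3 + M) = 2 - 2*(2*M)*(-3 + M) = 2 - 2*2*M*(-3 + M) = 2 - 4*M*(-3 + M))
j = -163 (j = -3 - 5*8*4 = -3 - 40*4 = -3 - 160 = -163)
j*a(4) = -163*(2 - 4*4² + 12*4) = -163*(2 - 4*16 + 48) = -163*(2 - 64 + 48) = -163*(-14) = 2282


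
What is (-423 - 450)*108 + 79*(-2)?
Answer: -94442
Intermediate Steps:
(-423 - 450)*108 + 79*(-2) = -873*108 - 158 = -94284 - 158 = -94442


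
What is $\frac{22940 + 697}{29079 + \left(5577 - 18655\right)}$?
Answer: $\frac{23637}{16001} \approx 1.4772$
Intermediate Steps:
$\frac{22940 + 697}{29079 + \left(5577 - 18655\right)} = \frac{23637}{29079 + \left(5577 - 18655\right)} = \frac{23637}{29079 - 13078} = \frac{23637}{16001}$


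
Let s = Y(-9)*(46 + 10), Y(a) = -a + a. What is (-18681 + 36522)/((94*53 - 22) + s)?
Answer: 17841/4960 ≈ 3.5970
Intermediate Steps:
Y(a) = 0
s = 0 (s = 0*(46 + 10) = 0*56 = 0)
(-18681 + 36522)/((94*53 - 22) + s) = (-18681 + 36522)/((94*53 - 22) + 0) = 17841/((4982 - 22) + 0) = 17841/(4960 + 0) = 17841/4960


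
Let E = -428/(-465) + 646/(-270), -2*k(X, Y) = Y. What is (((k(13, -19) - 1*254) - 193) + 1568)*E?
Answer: -13930021/8370 ≈ -1664.3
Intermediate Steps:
k(X, Y) = -Y/2
E = -6161/4185 (E = -428*(-1/465) + 646*(-1/270) = 428/465 - 323/135 = -6161/4185 ≈ -1.4722)
(((k(13, -19) - 1*254) - 193) + 1568)*E = (((-½*(-19) - 1*254) - 193) + 1568)*(-6161/4185) = (((19/2 - 254) - 193) + 1568)*(-6161/4185) = ((-489/2 - 193) + 1568)*(-6161/4185) = (-875/2 + 1568)*(-6161/4185) = (2261/2)*(-6161/4185) = -13930021/8370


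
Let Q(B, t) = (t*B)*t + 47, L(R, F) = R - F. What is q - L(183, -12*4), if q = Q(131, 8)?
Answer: 8200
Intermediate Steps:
Q(B, t) = 47 + B*t² (Q(B, t) = (B*t)*t + 47 = B*t² + 47 = 47 + B*t²)
q = 8431 (q = 47 + 131*8² = 47 + 131*64 = 47 + 8384 = 8431)
q - L(183, -12*4) = 8431 - (183 - (-12)*4) = 8431 - (183 - 1*(-48)) = 8431 - (183 + 48) = 8431 - 1*231 = 8431 - 231 = 8200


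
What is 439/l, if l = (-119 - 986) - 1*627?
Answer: -439/1732 ≈ -0.25346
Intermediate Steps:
l = -1732 (l = -1105 - 627 = -1732)
439/l = 439/(-1732) = 439*(-1/1732) = -439/1732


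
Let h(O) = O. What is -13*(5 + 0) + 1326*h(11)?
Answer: 14521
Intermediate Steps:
-13*(5 + 0) + 1326*h(11) = -13*(5 + 0) + 1326*11 = -13*5 + 14586 = -65 + 14586 = 14521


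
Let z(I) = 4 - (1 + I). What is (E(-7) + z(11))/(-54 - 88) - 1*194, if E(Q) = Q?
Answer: -27533/142 ≈ -193.89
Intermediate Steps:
z(I) = 3 - I (z(I) = 4 + (-1 - I) = 3 - I)
(E(-7) + z(11))/(-54 - 88) - 1*194 = (-7 + (3 - 1*11))/(-54 - 88) - 1*194 = (-7 + (3 - 11))/(-142) - 194 = (-7 - 8)*(-1/142) - 194 = -15*(-1/142) - 194 = 15/142 - 194 = -27533/142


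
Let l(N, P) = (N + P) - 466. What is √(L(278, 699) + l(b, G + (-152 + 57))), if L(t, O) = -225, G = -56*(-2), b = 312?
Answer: I*√362 ≈ 19.026*I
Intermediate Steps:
G = 112
l(N, P) = -466 + N + P
√(L(278, 699) + l(b, G + (-152 + 57))) = √(-225 + (-466 + 312 + (112 + (-152 + 57)))) = √(-225 + (-466 + 312 + (112 - 95))) = √(-225 + (-466 + 312 + 17)) = √(-225 - 137) = √(-362) = I*√362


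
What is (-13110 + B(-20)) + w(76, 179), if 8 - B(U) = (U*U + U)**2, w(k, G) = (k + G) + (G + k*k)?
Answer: -151292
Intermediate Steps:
w(k, G) = k + k**2 + 2*G (w(k, G) = (G + k) + (G + k**2) = k + k**2 + 2*G)
B(U) = 8 - (U + U**2)**2 (B(U) = 8 - (U*U + U)**2 = 8 - (U**2 + U)**2 = 8 - (U + U**2)**2)
(-13110 + B(-20)) + w(76, 179) = (-13110 + (8 - 1*(-20)**2*(1 - 20)**2)) + (76 + 76**2 + 2*179) = (-13110 + (8 - 1*400*(-19)**2)) + (76 + 5776 + 358) = (-13110 + (8 - 1*400*361)) + 6210 = (-13110 + (8 - 144400)) + 6210 = (-13110 - 144392) + 6210 = -157502 + 6210 = -151292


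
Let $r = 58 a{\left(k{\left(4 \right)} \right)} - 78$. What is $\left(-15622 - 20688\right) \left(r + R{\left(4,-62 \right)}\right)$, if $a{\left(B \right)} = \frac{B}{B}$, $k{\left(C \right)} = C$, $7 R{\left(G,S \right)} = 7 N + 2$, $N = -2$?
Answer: $\frac{5519120}{7} \approx 7.8845 \cdot 10^{5}$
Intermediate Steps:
$R{\left(G,S \right)} = - \frac{12}{7}$ ($R{\left(G,S \right)} = \frac{7 \left(-2\right) + 2}{7} = \frac{-14 + 2}{7} = \frac{1}{7} \left(-12\right) = - \frac{12}{7}$)
$a{\left(B \right)} = 1$
$r = -20$ ($r = 58 \cdot 1 - 78 = 58 - 78 = -20$)
$\left(-15622 - 20688\right) \left(r + R{\left(4,-62 \right)}\right) = \left(-15622 - 20688\right) \left(-20 - \frac{12}{7}\right) = \left(-36310\right) \left(- \frac{152}{7}\right) = \frac{5519120}{7}$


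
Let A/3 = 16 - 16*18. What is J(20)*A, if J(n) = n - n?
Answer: 0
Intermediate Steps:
J(n) = 0
A = -816 (A = 3*(16 - 16*18) = 3*(16 - 288) = 3*(-272) = -816)
J(20)*A = 0*(-816) = 0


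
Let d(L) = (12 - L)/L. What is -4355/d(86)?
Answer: 187265/37 ≈ 5061.2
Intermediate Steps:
d(L) = (12 - L)/L
-4355/d(86) = -4355*86/(12 - 1*86) = -4355*86/(12 - 86) = -4355/((1/86)*(-74)) = -4355/(-37/43) = -4355*(-43/37) = 187265/37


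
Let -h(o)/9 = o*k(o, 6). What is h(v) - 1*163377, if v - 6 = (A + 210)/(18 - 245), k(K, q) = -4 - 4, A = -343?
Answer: -36978939/227 ≈ -1.6290e+5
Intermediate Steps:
k(K, q) = -8
v = 1495/227 (v = 6 + (-343 + 210)/(18 - 245) = 6 - 133/(-227) = 6 - 133*(-1/227) = 6 + 133/227 = 1495/227 ≈ 6.5859)
h(o) = 72*o (h(o) = -9*o*(-8) = -(-72)*o = 72*o)
h(v) - 1*163377 = 72*(1495/227) - 1*163377 = 107640/227 - 163377 = -36978939/227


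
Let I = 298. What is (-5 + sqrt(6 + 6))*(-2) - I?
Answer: -288 - 4*sqrt(3) ≈ -294.93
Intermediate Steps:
(-5 + sqrt(6 + 6))*(-2) - I = (-5 + sqrt(6 + 6))*(-2) - 1*298 = (-5 + sqrt(12))*(-2) - 298 = (-5 + 2*sqrt(3))*(-2) - 298 = (10 - 4*sqrt(3)) - 298 = -288 - 4*sqrt(3)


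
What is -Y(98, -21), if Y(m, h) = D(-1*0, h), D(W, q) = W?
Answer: 0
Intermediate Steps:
Y(m, h) = 0 (Y(m, h) = -1*0 = 0)
-Y(98, -21) = -1*0 = 0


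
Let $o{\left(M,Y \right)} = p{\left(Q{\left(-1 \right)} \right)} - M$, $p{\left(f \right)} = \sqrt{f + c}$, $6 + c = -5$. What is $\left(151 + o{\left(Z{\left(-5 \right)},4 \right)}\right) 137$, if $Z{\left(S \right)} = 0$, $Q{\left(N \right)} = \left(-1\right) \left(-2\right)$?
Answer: $20687 + 411 i \approx 20687.0 + 411.0 i$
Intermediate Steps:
$c = -11$ ($c = -6 - 5 = -11$)
$Q{\left(N \right)} = 2$
$p{\left(f \right)} = \sqrt{-11 + f}$ ($p{\left(f \right)} = \sqrt{f - 11} = \sqrt{-11 + f}$)
$o{\left(M,Y \right)} = - M + 3 i$ ($o{\left(M,Y \right)} = \sqrt{-11 + 2} - M = \sqrt{-9} - M = 3 i - M = - M + 3 i$)
$\left(151 + o{\left(Z{\left(-5 \right)},4 \right)}\right) 137 = \left(151 + \left(\left(-1\right) 0 + 3 i\right)\right) 137 = \left(151 + \left(0 + 3 i\right)\right) 137 = \left(151 + 3 i\right) 137 = 20687 + 411 i$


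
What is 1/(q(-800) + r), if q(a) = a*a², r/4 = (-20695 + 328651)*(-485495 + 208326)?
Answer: -1/341935426256 ≈ -2.9245e-12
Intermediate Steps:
r = -341423426256 (r = 4*((-20695 + 328651)*(-485495 + 208326)) = 4*(307956*(-277169)) = 4*(-85355856564) = -341423426256)
q(a) = a³
1/(q(-800) + r) = 1/((-800)³ - 341423426256) = 1/(-512000000 - 341423426256) = 1/(-341935426256) = -1/341935426256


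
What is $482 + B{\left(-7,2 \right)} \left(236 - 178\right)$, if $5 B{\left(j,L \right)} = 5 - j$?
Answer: $\frac{3106}{5} \approx 621.2$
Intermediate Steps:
$B{\left(j,L \right)} = 1 - \frac{j}{5}$ ($B{\left(j,L \right)} = \frac{5 - j}{5} = 1 - \frac{j}{5}$)
$482 + B{\left(-7,2 \right)} \left(236 - 178\right) = 482 + \left(1 - - \frac{7}{5}\right) \left(236 - 178\right) = 482 + \left(1 + \frac{7}{5}\right) 58 = 482 + \frac{12}{5} \cdot 58 = 482 + \frac{696}{5} = \frac{3106}{5}$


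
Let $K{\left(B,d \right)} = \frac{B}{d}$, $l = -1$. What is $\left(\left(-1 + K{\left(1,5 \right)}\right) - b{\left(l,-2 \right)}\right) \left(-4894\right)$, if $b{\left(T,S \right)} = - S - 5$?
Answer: $- \frac{53834}{5} \approx -10767.0$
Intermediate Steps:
$b{\left(T,S \right)} = -5 - S$
$\left(\left(-1 + K{\left(1,5 \right)}\right) - b{\left(l,-2 \right)}\right) \left(-4894\right) = \left(\left(-1 + 1 \cdot \frac{1}{5}\right) - \left(-5 - -2\right)\right) \left(-4894\right) = \left(\left(-1 + 1 \cdot \frac{1}{5}\right) - \left(-5 + 2\right)\right) \left(-4894\right) = \left(\left(-1 + \frac{1}{5}\right) - -3\right) \left(-4894\right) = \left(- \frac{4}{5} + 3\right) \left(-4894\right) = \frac{11}{5} \left(-4894\right) = - \frac{53834}{5}$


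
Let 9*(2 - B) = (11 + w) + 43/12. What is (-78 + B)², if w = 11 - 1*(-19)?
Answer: 76440049/11664 ≈ 6553.5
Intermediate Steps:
w = 30 (w = 11 + 19 = 30)
B = -319/108 (B = 2 - ((11 + 30) + 43/12)/9 = 2 - (41 + 43*(1/12))/9 = 2 - (41 + 43/12)/9 = 2 - ⅑*535/12 = 2 - 535/108 = -319/108 ≈ -2.9537)
(-78 + B)² = (-78 - 319/108)² = (-8743/108)² = 76440049/11664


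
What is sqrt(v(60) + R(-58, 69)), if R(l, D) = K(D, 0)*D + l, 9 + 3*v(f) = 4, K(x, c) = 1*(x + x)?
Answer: sqrt(85161)/3 ≈ 97.275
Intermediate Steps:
K(x, c) = 2*x (K(x, c) = 1*(2*x) = 2*x)
v(f) = -5/3 (v(f) = -3 + (1/3)*4 = -3 + 4/3 = -5/3)
R(l, D) = l + 2*D**2 (R(l, D) = (2*D)*D + l = 2*D**2 + l = l + 2*D**2)
sqrt(v(60) + R(-58, 69)) = sqrt(-5/3 + (-58 + 2*69**2)) = sqrt(-5/3 + (-58 + 2*4761)) = sqrt(-5/3 + (-58 + 9522)) = sqrt(-5/3 + 9464) = sqrt(28387/3) = sqrt(85161)/3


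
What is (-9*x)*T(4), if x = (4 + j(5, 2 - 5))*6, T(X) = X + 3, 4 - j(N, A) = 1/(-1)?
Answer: -3402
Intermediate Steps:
j(N, A) = 5 (j(N, A) = 4 - 1/(-1) = 4 - 1*(-1) = 4 + 1 = 5)
T(X) = 3 + X
x = 54 (x = (4 + 5)*6 = 9*6 = 54)
(-9*x)*T(4) = (-9*54)*(3 + 4) = -486*7 = -3402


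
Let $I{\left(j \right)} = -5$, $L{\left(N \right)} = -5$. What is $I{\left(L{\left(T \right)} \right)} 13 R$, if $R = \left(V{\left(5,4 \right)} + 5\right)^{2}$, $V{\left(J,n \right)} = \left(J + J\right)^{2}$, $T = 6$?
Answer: $-716625$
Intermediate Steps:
$V{\left(J,n \right)} = 4 J^{2}$ ($V{\left(J,n \right)} = \left(2 J\right)^{2} = 4 J^{2}$)
$R = 11025$ ($R = \left(4 \cdot 5^{2} + 5\right)^{2} = \left(4 \cdot 25 + 5\right)^{2} = \left(100 + 5\right)^{2} = 105^{2} = 11025$)
$I{\left(L{\left(T \right)} \right)} 13 R = \left(-5\right) 13 \cdot 11025 = \left(-65\right) 11025 = -716625$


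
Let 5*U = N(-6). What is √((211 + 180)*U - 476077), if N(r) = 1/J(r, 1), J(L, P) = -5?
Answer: 2*I*√2975579/5 ≈ 690.0*I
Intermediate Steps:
N(r) = -⅕ (N(r) = 1/(-5) = -⅕)
U = -1/25 (U = (⅕)*(-⅕) = -1/25 ≈ -0.040000)
√((211 + 180)*U - 476077) = √((211 + 180)*(-1/25) - 476077) = √(391*(-1/25) - 476077) = √(-391/25 - 476077) = √(-11902316/25) = 2*I*√2975579/5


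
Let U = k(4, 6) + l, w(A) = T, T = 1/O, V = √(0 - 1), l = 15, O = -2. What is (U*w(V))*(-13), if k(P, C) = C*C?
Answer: 663/2 ≈ 331.50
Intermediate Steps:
V = I (V = √(-1) = I ≈ 1.0*I)
k(P, C) = C²
T = -½ (T = 1/(-2) = -½ ≈ -0.50000)
w(A) = -½
U = 51 (U = 6² + 15 = 36 + 15 = 51)
(U*w(V))*(-13) = (51*(-½))*(-13) = -51/2*(-13) = 663/2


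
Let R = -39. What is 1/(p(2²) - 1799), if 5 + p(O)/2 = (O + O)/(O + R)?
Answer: -35/63331 ≈ -0.00055265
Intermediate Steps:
p(O) = -10 + 4*O/(-39 + O) (p(O) = -10 + 2*((O + O)/(O - 39)) = -10 + 2*((2*O)/(-39 + O)) = -10 + 2*(2*O/(-39 + O)) = -10 + 4*O/(-39 + O))
1/(p(2²) - 1799) = 1/(6*(65 - 1*2²)/(-39 + 2²) - 1799) = 1/(6*(65 - 1*4)/(-39 + 4) - 1799) = 1/(6*(65 - 4)/(-35) - 1799) = 1/(6*(-1/35)*61 - 1799) = 1/(-366/35 - 1799) = 1/(-63331/35) = -35/63331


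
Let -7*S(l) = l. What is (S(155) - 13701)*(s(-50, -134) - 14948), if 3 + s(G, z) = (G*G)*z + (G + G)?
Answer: 33626599162/7 ≈ 4.8038e+9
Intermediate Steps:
S(l) = -l/7
s(G, z) = -3 + 2*G + z*G² (s(G, z) = -3 + ((G*G)*z + (G + G)) = -3 + (G²*z + 2*G) = -3 + (z*G² + 2*G) = -3 + (2*G + z*G²) = -3 + 2*G + z*G²)
(S(155) - 13701)*(s(-50, -134) - 14948) = (-⅐*155 - 13701)*((-3 + 2*(-50) - 134*(-50)²) - 14948) = (-155/7 - 13701)*((-3 - 100 - 134*2500) - 14948) = -96062*((-3 - 100 - 335000) - 14948)/7 = -96062*(-335103 - 14948)/7 = -96062/7*(-350051) = 33626599162/7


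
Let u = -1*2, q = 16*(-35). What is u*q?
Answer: 1120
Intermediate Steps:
q = -560
u = -2
u*q = -2*(-560) = 1120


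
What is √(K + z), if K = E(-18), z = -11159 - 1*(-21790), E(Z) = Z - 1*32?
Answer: √10581 ≈ 102.86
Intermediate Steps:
E(Z) = -32 + Z (E(Z) = Z - 32 = -32 + Z)
z = 10631 (z = -11159 + 21790 = 10631)
K = -50 (K = -32 - 18 = -50)
√(K + z) = √(-50 + 10631) = √10581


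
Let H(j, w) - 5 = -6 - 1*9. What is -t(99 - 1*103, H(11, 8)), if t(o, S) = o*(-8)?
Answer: -32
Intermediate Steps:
H(j, w) = -10 (H(j, w) = 5 + (-6 - 1*9) = 5 + (-6 - 9) = 5 - 15 = -10)
t(o, S) = -8*o
-t(99 - 1*103, H(11, 8)) = -(-8)*(99 - 1*103) = -(-8)*(99 - 103) = -(-8)*(-4) = -1*32 = -32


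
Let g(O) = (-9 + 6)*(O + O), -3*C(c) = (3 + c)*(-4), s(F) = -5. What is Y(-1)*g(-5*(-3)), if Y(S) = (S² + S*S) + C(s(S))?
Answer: 60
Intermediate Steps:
C(c) = 4 + 4*c/3 (C(c) = -(3 + c)*(-4)/3 = -(-12 - 4*c)/3 = 4 + 4*c/3)
g(O) = -6*O
Y(S) = -8/3 + 2*S² (Y(S) = (S² + S*S) + (4 + (4/3)*(-5)) = (S² + S²) + (4 - 20/3) = 2*S² - 8/3 = -8/3 + 2*S²)
Y(-1)*g(-5*(-3)) = (-8/3 + 2*(-1)²)*(-(-30)*(-3)) = (-8/3 + 2*1)*(-6*15) = (-8/3 + 2)*(-90) = -⅔*(-90) = 60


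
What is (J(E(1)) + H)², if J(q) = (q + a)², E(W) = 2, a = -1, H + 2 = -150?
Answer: 22801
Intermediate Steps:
H = -152 (H = -2 - 150 = -152)
J(q) = (-1 + q)² (J(q) = (q - 1)² = (-1 + q)²)
(J(E(1)) + H)² = ((-1 + 2)² - 152)² = (1² - 152)² = (1 - 152)² = (-151)² = 22801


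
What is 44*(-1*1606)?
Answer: -70664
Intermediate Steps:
44*(-1*1606) = 44*(-1606) = -70664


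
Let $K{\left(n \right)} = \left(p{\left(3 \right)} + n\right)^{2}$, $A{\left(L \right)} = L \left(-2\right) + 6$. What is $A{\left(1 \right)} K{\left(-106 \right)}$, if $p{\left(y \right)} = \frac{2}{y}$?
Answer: $\frac{399424}{9} \approx 44380.0$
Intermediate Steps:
$A{\left(L \right)} = 6 - 2 L$ ($A{\left(L \right)} = - 2 L + 6 = 6 - 2 L$)
$K{\left(n \right)} = \left(\frac{2}{3} + n\right)^{2}$
$A{\left(1 \right)} K{\left(-106 \right)} = \left(6 - 2\right) \frac{\left(2 + 3 \left(-106\right)\right)^{2}}{9} = \left(6 - 2\right) \frac{\left(2 - 318\right)^{2}}{9} = 4 \frac{\left(-316\right)^{2}}{9} = 4 \cdot \frac{1}{9} \cdot 99856 = 4 \cdot \frac{99856}{9} = \frac{399424}{9}$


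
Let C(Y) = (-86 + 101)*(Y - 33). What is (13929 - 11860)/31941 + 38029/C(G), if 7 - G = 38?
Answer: -404232683/10221120 ≈ -39.549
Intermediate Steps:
G = -31 (G = 7 - 1*38 = 7 - 38 = -31)
C(Y) = -495 + 15*Y (C(Y) = 15*(-33 + Y) = -495 + 15*Y)
(13929 - 11860)/31941 + 38029/C(G) = (13929 - 11860)/31941 + 38029/(-495 + 15*(-31)) = 2069*(1/31941) + 38029/(-495 - 465) = 2069/31941 + 38029/(-960) = 2069/31941 + 38029*(-1/960) = 2069/31941 - 38029/960 = -404232683/10221120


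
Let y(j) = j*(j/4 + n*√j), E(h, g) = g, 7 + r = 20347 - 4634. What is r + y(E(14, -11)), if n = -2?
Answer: 62945/4 + 22*I*√11 ≈ 15736.0 + 72.966*I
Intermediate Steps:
r = 15706 (r = -7 + (20347 - 4634) = -7 + 15713 = 15706)
y(j) = j*(-2*√j + j/4) (y(j) = j*(j/4 - 2*√j) = j*(-2*√j + j/4))
r + y(E(14, -11)) = 15706 + (-(-22)*I*√11 + (¼)*(-11)²) = 15706 + (-(-22)*I*√11 + (¼)*121) = 15706 + (22*I*√11 + 121/4) = 15706 + (121/4 + 22*I*√11) = 62945/4 + 22*I*√11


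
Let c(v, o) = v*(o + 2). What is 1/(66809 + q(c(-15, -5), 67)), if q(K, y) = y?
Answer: 1/66876 ≈ 1.4953e-5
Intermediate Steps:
c(v, o) = v*(2 + o)
1/(66809 + q(c(-15, -5), 67)) = 1/(66809 + 67) = 1/66876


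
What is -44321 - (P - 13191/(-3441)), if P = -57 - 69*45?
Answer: -47213770/1147 ≈ -41163.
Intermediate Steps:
P = -3162 (P = -57 - 3105 = -3162)
-44321 - (P - 13191/(-3441)) = -44321 - (-3162 - 13191/(-3441)) = -44321 - (-3162 - 13191*(-1)/3441) = -44321 - (-3162 - 1*(-4397/1147)) = -44321 - (-3162 + 4397/1147) = -44321 - 1*(-3622417/1147) = -44321 + 3622417/1147 = -47213770/1147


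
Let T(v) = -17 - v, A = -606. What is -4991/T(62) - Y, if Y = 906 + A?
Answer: -18709/79 ≈ -236.82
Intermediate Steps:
Y = 300 (Y = 906 - 606 = 300)
-4991/T(62) - Y = -4991/(-17 - 1*62) - 1*300 = -4991/(-17 - 62) - 300 = -4991/(-79) - 300 = -4991*(-1/79) - 300 = 4991/79 - 300 = -18709/79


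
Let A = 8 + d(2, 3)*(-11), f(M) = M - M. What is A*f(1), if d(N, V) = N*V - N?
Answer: 0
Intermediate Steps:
d(N, V) = -N + N*V
f(M) = 0
A = -36 (A = 8 + (2*(-1 + 3))*(-11) = 8 + (2*2)*(-11) = 8 + 4*(-11) = 8 - 44 = -36)
A*f(1) = -36*0 = 0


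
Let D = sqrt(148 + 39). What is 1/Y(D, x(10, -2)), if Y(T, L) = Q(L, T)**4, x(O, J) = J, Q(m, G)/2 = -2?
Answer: 1/256 ≈ 0.0039063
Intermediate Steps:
D = sqrt(187) ≈ 13.675
Q(m, G) = -4 (Q(m, G) = 2*(-2) = -4)
Y(T, L) = 256 (Y(T, L) = (-4)**4 = 256)
1/Y(D, x(10, -2)) = 1/256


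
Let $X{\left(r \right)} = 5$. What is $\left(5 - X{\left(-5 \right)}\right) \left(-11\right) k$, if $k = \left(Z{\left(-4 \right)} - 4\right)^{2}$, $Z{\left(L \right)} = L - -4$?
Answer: $0$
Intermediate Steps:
$Z{\left(L \right)} = 4 + L$ ($Z{\left(L \right)} = L + 4 = 4 + L$)
$k = 16$ ($k = \left(\left(4 - 4\right) - 4\right)^{2} = \left(0 - 4\right)^{2} = \left(-4\right)^{2} = 16$)
$\left(5 - X{\left(-5 \right)}\right) \left(-11\right) k = \left(5 - 5\right) \left(-11\right) 16 = 0 \left(-11\right) 16 = 0 \cdot 16 = 0$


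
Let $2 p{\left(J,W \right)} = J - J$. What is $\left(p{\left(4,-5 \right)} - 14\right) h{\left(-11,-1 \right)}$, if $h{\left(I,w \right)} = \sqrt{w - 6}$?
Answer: $- 14 i \sqrt{7} \approx - 37.041 i$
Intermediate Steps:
$h{\left(I,w \right)} = \sqrt{-6 + w}$
$p{\left(J,W \right)} = 0$ ($p{\left(J,W \right)} = \frac{J - J}{2} = \frac{1}{2} \cdot 0 = 0$)
$\left(p{\left(4,-5 \right)} - 14\right) h{\left(-11,-1 \right)} = \left(0 - 14\right) \sqrt{-6 - 1} = \left(0 - 14\right) \sqrt{-7} = - 14 i \sqrt{7}$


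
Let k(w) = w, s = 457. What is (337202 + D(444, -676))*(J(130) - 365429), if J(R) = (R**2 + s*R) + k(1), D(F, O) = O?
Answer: -97295724068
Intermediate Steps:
J(R) = 1 + R**2 + 457*R (J(R) = (R**2 + 457*R) + 1 = 1 + R**2 + 457*R)
(337202 + D(444, -676))*(J(130) - 365429) = (337202 - 676)*((1 + 130**2 + 457*130) - 365429) = 336526*((1 + 16900 + 59410) - 365429) = 336526*(76311 - 365429) = 336526*(-289118) = -97295724068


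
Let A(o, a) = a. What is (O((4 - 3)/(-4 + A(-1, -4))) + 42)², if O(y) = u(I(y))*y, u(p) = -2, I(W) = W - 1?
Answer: 28561/16 ≈ 1785.1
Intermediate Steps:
I(W) = -1 + W
O(y) = -2*y
(O((4 - 3)/(-4 + A(-1, -4))) + 42)² = (-2*(4 - 3)/(-4 - 4) + 42)² = (-2/(-8) + 42)² = (-2*(-1)/8 + 42)² = (-2*(-⅛) + 42)² = (¼ + 42)² = (169/4)² = 28561/16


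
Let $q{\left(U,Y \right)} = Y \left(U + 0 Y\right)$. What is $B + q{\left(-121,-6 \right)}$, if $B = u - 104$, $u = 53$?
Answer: $675$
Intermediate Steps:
$q{\left(U,Y \right)} = U Y$ ($q{\left(U,Y \right)} = Y \left(U + 0\right) = Y U = U Y$)
$B = -51$ ($B = 53 - 104 = -51$)
$B + q{\left(-121,-6 \right)} = -51 - -726 = -51 + 726 = 675$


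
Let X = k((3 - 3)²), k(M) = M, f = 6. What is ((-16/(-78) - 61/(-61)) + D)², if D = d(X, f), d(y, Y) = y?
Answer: 2209/1521 ≈ 1.4523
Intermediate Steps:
X = 0 (X = (3 - 3)² = 0² = 0)
D = 0
((-16/(-78) - 61/(-61)) + D)² = ((-16/(-78) - 61/(-61)) + 0)² = ((-16*(-1/78) - 61*(-1/61)) + 0)² = ((8/39 + 1) + 0)² = (47/39 + 0)² = (47/39)² = 2209/1521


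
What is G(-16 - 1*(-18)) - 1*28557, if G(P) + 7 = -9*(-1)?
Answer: -28555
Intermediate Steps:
G(P) = 2 (G(P) = -7 - 9*(-1) = -7 + 9 = 2)
G(-16 - 1*(-18)) - 1*28557 = 2 - 1*28557 = 2 - 28557 = -28555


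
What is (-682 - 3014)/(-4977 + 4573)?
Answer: 924/101 ≈ 9.1485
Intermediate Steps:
(-682 - 3014)/(-4977 + 4573) = -3696/(-404) = -3696*(-1/404) = 924/101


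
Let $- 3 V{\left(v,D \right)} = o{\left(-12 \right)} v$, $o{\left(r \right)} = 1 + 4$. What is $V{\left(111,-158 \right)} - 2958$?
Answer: $-3143$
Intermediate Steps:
$o{\left(r \right)} = 5$
$V{\left(v,D \right)} = - \frac{5 v}{3}$
$V{\left(111,-158 \right)} - 2958 = \left(- \frac{5}{3}\right) 111 - 2958 = -185 - 2958 = -3143$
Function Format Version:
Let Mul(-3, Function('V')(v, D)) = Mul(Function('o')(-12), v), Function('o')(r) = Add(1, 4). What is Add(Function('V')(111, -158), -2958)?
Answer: -3143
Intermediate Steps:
Function('o')(r) = 5
Function('V')(v, D) = Mul(Rational(-5, 3), v) (Function('V')(v, D) = Mul(Rational(-1, 3), Mul(5, v)) = Mul(Rational(-5, 3), v))
Add(Function('V')(111, -158), -2958) = Add(Mul(Rational(-5, 3), 111), -2958) = Add(-185, -2958) = -3143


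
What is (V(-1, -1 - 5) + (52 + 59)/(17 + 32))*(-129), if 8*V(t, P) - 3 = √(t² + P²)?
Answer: -133515/392 - 129*√37/8 ≈ -438.68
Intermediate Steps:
V(t, P) = 3/8 + √(P² + t²)/8 (V(t, P) = 3/8 + √(t² + P²)/8 = 3/8 + √(P² + t²)/8)
(V(-1, -1 - 5) + (52 + 59)/(17 + 32))*(-129) = ((3/8 + √((-1 - 5)² + (-1)²)/8) + (52 + 59)/(17 + 32))*(-129) = ((3/8 + √((-6)² + 1)/8) + 111/49)*(-129) = ((3/8 + √(36 + 1)/8) + 111*(1/49))*(-129) = ((3/8 + √37/8) + 111/49)*(-129) = (1035/392 + √37/8)*(-129) = -133515/392 - 129*√37/8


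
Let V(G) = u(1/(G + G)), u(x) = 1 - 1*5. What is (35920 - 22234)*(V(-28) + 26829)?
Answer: 367126950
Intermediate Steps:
u(x) = -4 (u(x) = 1 - 5 = -4)
V(G) = -4
(35920 - 22234)*(V(-28) + 26829) = (35920 - 22234)*(-4 + 26829) = 13686*26825 = 367126950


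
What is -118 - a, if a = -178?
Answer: 60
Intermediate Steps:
-118 - a = -118 - 1*(-178) = -118 + 178 = 60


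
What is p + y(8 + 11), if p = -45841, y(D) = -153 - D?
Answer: -46013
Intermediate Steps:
p + y(8 + 11) = -45841 + (-153 - (8 + 11)) = -45841 + (-153 - 1*19) = -45841 + (-153 - 19) = -45841 - 172 = -46013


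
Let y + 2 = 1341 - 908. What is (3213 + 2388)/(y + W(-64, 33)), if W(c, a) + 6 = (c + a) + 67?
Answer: 5601/461 ≈ 12.150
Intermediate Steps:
W(c, a) = 61 + a + c (W(c, a) = -6 + ((c + a) + 67) = -6 + ((a + c) + 67) = -6 + (67 + a + c) = 61 + a + c)
y = 431 (y = -2 + (1341 - 908) = -2 + 433 = 431)
(3213 + 2388)/(y + W(-64, 33)) = (3213 + 2388)/(431 + (61 + 33 - 64)) = 5601/(431 + 30) = 5601/461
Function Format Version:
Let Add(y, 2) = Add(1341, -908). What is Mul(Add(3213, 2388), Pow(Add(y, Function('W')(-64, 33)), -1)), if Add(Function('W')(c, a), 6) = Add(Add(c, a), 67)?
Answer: Rational(5601, 461) ≈ 12.150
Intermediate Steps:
Function('W')(c, a) = Add(61, a, c) (Function('W')(c, a) = Add(-6, Add(Add(c, a), 67)) = Add(-6, Add(Add(a, c), 67)) = Add(-6, Add(67, a, c)) = Add(61, a, c))
y = 431 (y = Add(-2, Add(1341, -908)) = Add(-2, 433) = 431)
Mul(Add(3213, 2388), Pow(Add(y, Function('W')(-64, 33)), -1)) = Mul(Add(3213, 2388), Pow(Add(431, Add(61, 33, -64)), -1)) = Mul(5601, Pow(Add(431, 30), -1)) = Mul(5601, Pow(461, -1)) = Mul(5601, Rational(1, 461)) = Rational(5601, 461)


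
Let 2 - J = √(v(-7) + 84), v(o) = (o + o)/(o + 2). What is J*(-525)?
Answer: -1050 + 105*√2170 ≈ 3841.2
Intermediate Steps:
v(o) = 2*o/(2 + o) (v(o) = (2*o)/(2 + o) = 2*o/(2 + o))
J = 2 - √2170/5 (J = 2 - √(2*(-7)/(2 - 7) + 84) = 2 - √(2*(-7)/(-5) + 84) = 2 - √(2*(-7)*(-⅕) + 84) = 2 - √(14/5 + 84) = 2 - √(434/5) = 2 - √2170/5 ≈ -7.3167)
J*(-525) = (2 - √2170/5)*(-525) = -1050 + 105*√2170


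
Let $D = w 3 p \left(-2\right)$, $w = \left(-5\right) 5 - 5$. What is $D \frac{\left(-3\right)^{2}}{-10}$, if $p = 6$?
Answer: $-972$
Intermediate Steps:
$w = -30$ ($w = -25 - 5 = -30$)
$D = 1080$ ($D = \left(-30\right) 3 \cdot 6 \left(-2\right) = \left(-90\right) 6 \left(-2\right) = \left(-540\right) \left(-2\right) = 1080$)
$D \frac{\left(-3\right)^{2}}{-10} = 1080 \frac{\left(-3\right)^{2}}{-10} = 1080 \cdot 9 \left(- \frac{1}{10}\right) = 1080 \left(- \frac{9}{10}\right) = -972$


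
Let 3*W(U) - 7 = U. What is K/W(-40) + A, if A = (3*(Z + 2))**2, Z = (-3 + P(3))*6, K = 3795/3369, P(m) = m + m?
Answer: 4042685/1123 ≈ 3599.9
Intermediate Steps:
P(m) = 2*m
K = 1265/1123 (K = 3795*(1/3369) = 1265/1123 ≈ 1.1264)
W(U) = 7/3 + U/3
Z = 18 (Z = (-3 + 2*3)*6 = (-3 + 6)*6 = 3*6 = 18)
A = 3600 (A = (3*(18 + 2))**2 = (3*20)**2 = 60**2 = 3600)
K/W(-40) + A = 1265/(1123*(7/3 + (1/3)*(-40))) + 3600 = 1265/(1123*(7/3 - 40/3)) + 3600 = (1265/1123)/(-11) + 3600 = (1265/1123)*(-1/11) + 3600 = -115/1123 + 3600 = 4042685/1123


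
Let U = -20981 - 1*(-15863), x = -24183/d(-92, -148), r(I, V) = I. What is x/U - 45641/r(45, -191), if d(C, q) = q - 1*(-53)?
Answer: -1479479923/1458630 ≈ -1014.3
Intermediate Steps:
d(C, q) = 53 + q (d(C, q) = q + 53 = 53 + q)
x = 24183/95 (x = -24183/(53 - 148) = -24183/(-95) = -24183*(-1/95) = 24183/95 ≈ 254.56)
U = -5118 (U = -20981 + 15863 = -5118)
x/U - 45641/r(45, -191) = (24183/95)/(-5118) - 45641/45 = (24183/95)*(-1/5118) - 45641*1/45 = -8061/162070 - 45641/45 = -1479479923/1458630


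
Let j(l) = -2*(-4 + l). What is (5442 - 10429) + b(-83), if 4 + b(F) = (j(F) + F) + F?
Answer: -4983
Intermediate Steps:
j(l) = 8 - 2*l
b(F) = 4 (b(F) = -4 + (((8 - 2*F) + F) + F) = -4 + ((8 - F) + F) = -4 + 8 = 4)
(5442 - 10429) + b(-83) = (5442 - 10429) + 4 = -4987 + 4 = -4983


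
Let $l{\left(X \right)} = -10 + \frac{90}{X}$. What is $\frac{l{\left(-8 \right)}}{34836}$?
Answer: $- \frac{85}{139344} \approx -0.00061$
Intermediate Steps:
$\frac{l{\left(-8 \right)}}{34836} = \frac{-10 + \frac{90}{-8}}{34836} = \left(-10 + 90 \left(- \frac{1}{8}\right)\right) \frac{1}{34836} = \left(-10 - \frac{45}{4}\right) \frac{1}{34836} = \left(- \frac{85}{4}\right) \frac{1}{34836} = - \frac{85}{139344}$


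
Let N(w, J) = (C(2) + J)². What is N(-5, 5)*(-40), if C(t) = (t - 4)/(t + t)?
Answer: -810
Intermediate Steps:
C(t) = (-4 + t)/(2*t) (C(t) = (-4 + t)/((2*t)) = (-4 + t)*(1/(2*t)) = (-4 + t)/(2*t))
N(w, J) = (-½ + J)² (N(w, J) = ((½)*(-4 + 2)/2 + J)² = ((½)*(½)*(-2) + J)² = (-½ + J)²)
N(-5, 5)*(-40) = ((-1 + 2*5)²/4)*(-40) = ((-1 + 10)²/4)*(-40) = ((¼)*9²)*(-40) = ((¼)*81)*(-40) = (81/4)*(-40) = -810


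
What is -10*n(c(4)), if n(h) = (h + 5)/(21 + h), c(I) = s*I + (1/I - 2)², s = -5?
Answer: 382/13 ≈ 29.385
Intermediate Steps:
c(I) = (-2 + 1/I)² - 5*I (c(I) = -5*I + (1/I - 2)² = -5*I + (-2 + 1/I)² = (-2 + 1/I)² - 5*I)
n(h) = (5 + h)/(21 + h)
-10*n(c(4)) = -10*(5 + (-5*4 + (-1 + 2*4)²/4²))/(21 + (-5*4 + (-1 + 2*4)²/4²)) = -10*(5 + (-20 + (-1 + 8)²/16))/(21 + (-20 + (-1 + 8)²/16)) = -10*(5 + (-20 + (1/16)*7²))/(21 + (-20 + (1/16)*7²)) = -10*(5 + (-20 + (1/16)*49))/(21 + (-20 + (1/16)*49)) = -10*(5 + (-20 + 49/16))/(21 + (-20 + 49/16)) = -10*(5 - 271/16)/(21 - 271/16) = -10*(-191)/(65/16*16) = -32*(-191)/(13*16) = -10*(-191/65) = 382/13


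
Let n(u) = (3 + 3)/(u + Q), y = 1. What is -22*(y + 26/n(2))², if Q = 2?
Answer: -66550/9 ≈ -7394.4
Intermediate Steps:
n(u) = 6/(2 + u) (n(u) = (3 + 3)/(u + 2) = 6/(2 + u))
-22*(y + 26/n(2))² = -22*(1 + 26/((6/(2 + 2))))² = -22*(1 + 26/((6/4)))² = -22*(1 + 26/((6*(¼))))² = -22*(1 + 26/(3/2))² = -22*(1 + 26*(⅔))² = -22*(1 + 52/3)² = -22*(55/3)² = -22*3025/9 = -66550/9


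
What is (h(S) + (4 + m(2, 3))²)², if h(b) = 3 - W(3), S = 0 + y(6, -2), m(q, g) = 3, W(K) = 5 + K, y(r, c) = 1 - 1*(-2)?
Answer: 1936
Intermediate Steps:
y(r, c) = 3 (y(r, c) = 1 + 2 = 3)
S = 3 (S = 0 + 3 = 3)
h(b) = -5 (h(b) = 3 - (5 + 3) = 3 - 1*8 = 3 - 8 = -5)
(h(S) + (4 + m(2, 3))²)² = (-5 + (4 + 3)²)² = (-5 + 7²)² = (-5 + 49)² = 44² = 1936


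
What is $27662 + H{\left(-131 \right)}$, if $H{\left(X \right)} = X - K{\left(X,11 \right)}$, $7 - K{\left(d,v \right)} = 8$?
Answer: $27532$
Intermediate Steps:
$K{\left(d,v \right)} = -1$ ($K{\left(d,v \right)} = 7 - 8 = -1$)
$H{\left(X \right)} = 1 + X$ ($H{\left(X \right)} = X - -1 = X + 1 = 1 + X$)
$27662 + H{\left(-131 \right)} = 27662 + \left(1 - 131\right) = 27662 - 130 = 27532$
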